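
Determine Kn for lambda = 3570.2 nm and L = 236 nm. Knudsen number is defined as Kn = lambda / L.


Knudsen number Kn = lambda / L
Kn = 3570.2 / 236
Kn = 15.128

15.128


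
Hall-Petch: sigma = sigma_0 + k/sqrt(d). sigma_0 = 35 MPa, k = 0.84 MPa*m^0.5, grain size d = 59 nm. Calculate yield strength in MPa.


d = 59 nm = 5.9e-08 m
sqrt(d) = 0.0002428992
Hall-Petch contribution = k / sqrt(d) = 0.84 / 0.0002428992 = 3458.2 MPa
sigma = sigma_0 + k/sqrt(d) = 35 + 3458.2 = 3493.2 MPa

3493.2


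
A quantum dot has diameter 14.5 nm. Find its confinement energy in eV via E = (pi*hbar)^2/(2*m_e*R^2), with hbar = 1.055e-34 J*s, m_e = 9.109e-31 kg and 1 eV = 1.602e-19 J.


Radius R = 14.5/2 = 7.25 nm = 7.25e-09 m
E = (pi * 1.055e-34)^2 / (2 * 9.109e-31 * (7.25e-09)^2)
E(J) = 1.14717e-21
E = E(J) / 1.602e-19 = 0.0072 eV

0.0072


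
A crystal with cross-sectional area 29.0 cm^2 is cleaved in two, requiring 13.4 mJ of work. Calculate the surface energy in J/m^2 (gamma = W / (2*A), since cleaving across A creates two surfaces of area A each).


Convert: A = 29.0 cm^2 = 0.0029 m^2, W = 13.4 mJ = 0.0134 J
Cleaving exposes two faces of area A, so total new surface = 2*A and gamma = W / (2*A)
gamma = 0.0134 / (2 * 0.0029)
gamma = 2.31 J/m^2

2.31


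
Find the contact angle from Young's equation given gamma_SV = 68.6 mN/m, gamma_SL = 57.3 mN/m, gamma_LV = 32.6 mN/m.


cos(theta) = (gamma_SV - gamma_SL) / gamma_LV
cos(theta) = (68.6 - 57.3) / 32.6
cos(theta) = 0.346626
theta = arccos(0.346626) = 69.72 degrees

69.72


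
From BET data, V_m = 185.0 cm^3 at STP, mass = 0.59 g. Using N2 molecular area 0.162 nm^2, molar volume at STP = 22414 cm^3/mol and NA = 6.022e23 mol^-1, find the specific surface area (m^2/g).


Number of moles in monolayer = V_m / 22414 = 185.0 / 22414 = 0.00825377
Number of molecules = moles * NA = 0.00825377 * 6.022e23
SA = molecules * sigma / mass
SA = (185.0 / 22414) * 6.022e23 * 0.162e-18 / 0.59
SA = 1364.8 m^2/g

1364.8


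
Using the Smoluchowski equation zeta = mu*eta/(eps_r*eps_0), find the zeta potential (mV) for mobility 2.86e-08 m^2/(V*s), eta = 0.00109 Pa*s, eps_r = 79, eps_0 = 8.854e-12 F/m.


Smoluchowski equation: zeta = mu * eta / (eps_r * eps_0)
zeta = 2.86e-08 * 0.00109 / (79 * 8.854e-12)
zeta = 0.044568 V = 44.57 mV

44.57


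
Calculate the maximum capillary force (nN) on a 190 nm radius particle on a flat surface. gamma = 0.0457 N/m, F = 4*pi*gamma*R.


Convert radius: R = 190 nm = 1.9e-07 m
F = 4 * pi * gamma * R
F = 4 * pi * 0.0457 * 1.9e-07
F = 1.09114e-07 N = 109.1138 nN

109.1138


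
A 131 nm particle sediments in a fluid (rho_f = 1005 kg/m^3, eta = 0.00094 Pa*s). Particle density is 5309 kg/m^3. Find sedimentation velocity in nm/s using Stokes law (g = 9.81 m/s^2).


Radius R = 131/2 nm = 6.55e-08 m
Density difference = 5309 - 1005 = 4304 kg/m^3
v = 2 * R^2 * (rho_p - rho_f) * g / (9 * eta)
v = 2 * (6.55e-08)^2 * 4304 * 9.81 / (9 * 0.00094)
v = 4.28236e-08 m/s = 42.8236 nm/s

42.8236


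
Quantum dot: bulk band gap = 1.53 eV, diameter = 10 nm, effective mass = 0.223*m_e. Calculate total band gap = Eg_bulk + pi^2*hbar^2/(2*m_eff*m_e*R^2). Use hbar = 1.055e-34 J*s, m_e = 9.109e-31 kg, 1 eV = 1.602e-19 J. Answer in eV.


Radius R = 10/2 nm = 5e-09 m
Confinement energy dE = pi^2 * hbar^2 / (2 * m_eff * m_e * R^2)
dE = pi^2 * (1.055e-34)^2 / (2 * 0.223 * 9.109e-31 * (5e-09)^2) J, divided by 1.602e-19 J/eV
dE = 0.0675 eV
Total band gap = E_g(bulk) + dE = 1.53 + 0.0675 = 1.5975 eV

1.5975


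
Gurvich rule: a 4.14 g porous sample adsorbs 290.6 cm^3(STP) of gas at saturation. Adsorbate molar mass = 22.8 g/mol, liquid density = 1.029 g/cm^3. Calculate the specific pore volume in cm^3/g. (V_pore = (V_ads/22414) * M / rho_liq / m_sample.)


Moles adsorbed n = V_ads / 22414 = 290.6 / 22414 = 1.296511e-02 mol
Liquid volume V_liq = n * M / rho_liq = 1.296511e-02 * 22.8 / 1.029 = 0.28727 cm^3
Specific pore volume V_pore = V_liq / m_sample = 0.28727 / 4.14
V_pore = 0.0694 cm^3/g

0.0694


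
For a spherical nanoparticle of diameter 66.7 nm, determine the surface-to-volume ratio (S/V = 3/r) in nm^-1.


Radius r = 66.7/2 = 33.35 nm
S/V = 3 / r = 3 / 33.35
S/V = 0.09 nm^-1

0.09


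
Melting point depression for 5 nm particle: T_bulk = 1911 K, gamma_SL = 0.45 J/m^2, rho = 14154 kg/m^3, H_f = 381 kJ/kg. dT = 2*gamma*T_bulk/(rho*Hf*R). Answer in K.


Radius R = 5/2 = 2.5 nm = 2.5e-09 m
Convert H_f = 381 kJ/kg = 381000 J/kg
dT = 2 * gamma_SL * T_bulk / (rho * H_f * R)
dT = 2 * 0.45 * 1911 / (14154 * 381000 * 2.5e-09)
dT = 127.6 K

127.6


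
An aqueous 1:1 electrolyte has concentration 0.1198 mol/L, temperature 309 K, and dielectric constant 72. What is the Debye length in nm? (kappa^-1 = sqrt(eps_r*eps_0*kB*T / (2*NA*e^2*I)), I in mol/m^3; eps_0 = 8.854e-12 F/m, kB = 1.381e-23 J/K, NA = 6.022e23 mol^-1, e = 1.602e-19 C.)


Ionic strength I = 0.1198 * 1^2 * 1000 = 119.8 mol/m^3
kappa^-1 = sqrt(72 * 8.854e-12 * 1.381e-23 * 309 / (2 * 6.022e23 * (1.602e-19)^2 * 119.8))
kappa^-1 = 0.857 nm

0.857


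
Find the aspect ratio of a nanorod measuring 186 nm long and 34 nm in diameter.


Aspect ratio AR = length / diameter
AR = 186 / 34
AR = 5.47

5.47


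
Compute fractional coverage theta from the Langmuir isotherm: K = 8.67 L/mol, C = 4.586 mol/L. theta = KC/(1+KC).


Langmuir isotherm: theta = K*C / (1 + K*C)
K*C = 8.67 * 4.586 = 39.76062
theta = 39.76062 / (1 + 39.76062) = 39.76062 / 40.76062
theta = 0.9755

0.9755


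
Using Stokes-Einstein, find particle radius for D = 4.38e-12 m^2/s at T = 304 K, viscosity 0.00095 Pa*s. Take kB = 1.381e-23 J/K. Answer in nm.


Stokes-Einstein: R = kB*T / (6*pi*eta*D)
R = 1.381e-23 * 304 / (6 * pi * 0.00095 * 4.38e-12)
R = 5.35264e-08 m = 53.53 nm

53.53


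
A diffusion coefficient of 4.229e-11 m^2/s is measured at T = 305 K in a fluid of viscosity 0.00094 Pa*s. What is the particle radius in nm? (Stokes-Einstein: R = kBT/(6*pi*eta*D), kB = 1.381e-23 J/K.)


Stokes-Einstein: R = kB*T / (6*pi*eta*D)
R = 1.381e-23 * 305 / (6 * pi * 0.00094 * 4.229e-11)
R = 5.62117e-09 m = 5.62 nm

5.62


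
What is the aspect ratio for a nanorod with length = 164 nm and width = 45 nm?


Aspect ratio AR = length / diameter
AR = 164 / 45
AR = 3.64

3.64


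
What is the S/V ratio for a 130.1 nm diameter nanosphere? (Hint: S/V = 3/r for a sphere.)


Radius r = 130.1/2 = 65.05 nm
S/V = 3 / r = 3 / 65.05
S/V = 0.0461 nm^-1

0.0461


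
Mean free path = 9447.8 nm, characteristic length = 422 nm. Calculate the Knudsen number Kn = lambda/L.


Knudsen number Kn = lambda / L
Kn = 9447.8 / 422
Kn = 22.3882

22.3882


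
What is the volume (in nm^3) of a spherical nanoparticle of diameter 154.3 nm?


Radius r = 154.3/2 = 77.15 nm
Volume V = (4/3) * pi * r^3
V = (4/3) * pi * (77.15)^3
V = 1923518.65 nm^3

1923518.65


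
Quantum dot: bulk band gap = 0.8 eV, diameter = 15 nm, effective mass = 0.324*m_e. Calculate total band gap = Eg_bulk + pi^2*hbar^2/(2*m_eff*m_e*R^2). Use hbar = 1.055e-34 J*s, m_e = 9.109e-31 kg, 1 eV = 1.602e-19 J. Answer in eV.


Radius R = 15/2 nm = 7.5e-09 m
Confinement energy dE = pi^2 * hbar^2 / (2 * m_eff * m_e * R^2)
dE = pi^2 * (1.055e-34)^2 / (2 * 0.324 * 9.109e-31 * (7.5e-09)^2) J, divided by 1.602e-19 J/eV
dE = 0.0207 eV
Total band gap = E_g(bulk) + dE = 0.8 + 0.0207 = 0.8207 eV

0.8207


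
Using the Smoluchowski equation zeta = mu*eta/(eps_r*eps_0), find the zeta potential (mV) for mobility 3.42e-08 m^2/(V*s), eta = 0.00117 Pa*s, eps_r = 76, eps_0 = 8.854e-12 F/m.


Smoluchowski equation: zeta = mu * eta / (eps_r * eps_0)
zeta = 3.42e-08 * 0.00117 / (76 * 8.854e-12)
zeta = 0.059465 V = 59.46 mV

59.46


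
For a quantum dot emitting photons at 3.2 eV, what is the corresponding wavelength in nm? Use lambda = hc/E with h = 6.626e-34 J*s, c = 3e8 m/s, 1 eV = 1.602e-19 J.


Convert energy: E = 3.2 eV = 3.2 * 1.602e-19 = 5.1264e-19 J
lambda = h*c / E = 6.626e-34 * 3e8 / 5.1264e-19
lambda = 3.87757e-07 m = 387.8 nm

387.8


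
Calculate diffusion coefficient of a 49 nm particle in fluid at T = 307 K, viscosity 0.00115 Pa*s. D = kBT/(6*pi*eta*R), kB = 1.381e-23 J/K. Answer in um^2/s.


Radius R = 49/2 = 24.5 nm = 2.45e-08 m
D = kB*T / (6*pi*eta*R)
D = 1.381e-23 * 307 / (6 * pi * 0.00115 * 2.45e-08)
D = 7.98302e-12 m^2/s = 7.983 um^2/s

7.983


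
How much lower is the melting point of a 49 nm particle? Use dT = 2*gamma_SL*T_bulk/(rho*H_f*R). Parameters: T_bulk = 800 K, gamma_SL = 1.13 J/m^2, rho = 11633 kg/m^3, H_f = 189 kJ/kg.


Radius R = 49/2 = 24.5 nm = 2.45e-08 m
Convert H_f = 189 kJ/kg = 189000 J/kg
dT = 2 * gamma_SL * T_bulk / (rho * H_f * R)
dT = 2 * 1.13 * 800 / (11633 * 189000 * 2.45e-08)
dT = 33.6 K

33.6


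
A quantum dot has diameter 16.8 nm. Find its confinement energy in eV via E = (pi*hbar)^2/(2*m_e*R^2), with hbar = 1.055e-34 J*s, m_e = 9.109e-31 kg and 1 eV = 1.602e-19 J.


Radius R = 16.8/2 = 8.4 nm = 8.4e-09 m
E = (pi * 1.055e-34)^2 / (2 * 9.109e-31 * (8.4e-09)^2)
E(J) = 8.54566e-22
E = E(J) / 1.602e-19 = 0.0053 eV

0.0053


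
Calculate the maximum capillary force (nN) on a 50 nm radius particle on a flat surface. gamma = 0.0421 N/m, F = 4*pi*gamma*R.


Convert radius: R = 50 nm = 5e-08 m
F = 4 * pi * gamma * R
F = 4 * pi * 0.0421 * 5e-08
F = 2.64522e-08 N = 26.4522 nN

26.4522


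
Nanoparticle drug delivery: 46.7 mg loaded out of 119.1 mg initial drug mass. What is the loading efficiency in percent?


Drug loading efficiency = (drug loaded / drug initial) * 100
DLE = 46.7 / 119.1 * 100
DLE = 0.3921 * 100
DLE = 39.21%

39.21


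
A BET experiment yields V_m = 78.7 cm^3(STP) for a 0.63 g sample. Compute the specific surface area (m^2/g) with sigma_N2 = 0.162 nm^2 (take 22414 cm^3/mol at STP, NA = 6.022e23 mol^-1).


Number of moles in monolayer = V_m / 22414 = 78.7 / 22414 = 0.0035112
Number of molecules = moles * NA = 0.0035112 * 6.022e23
SA = molecules * sigma / mass
SA = (78.7 / 22414) * 6.022e23 * 0.162e-18 / 0.63
SA = 543.7 m^2/g

543.7


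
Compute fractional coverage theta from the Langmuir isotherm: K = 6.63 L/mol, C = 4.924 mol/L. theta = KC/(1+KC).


Langmuir isotherm: theta = K*C / (1 + K*C)
K*C = 6.63 * 4.924 = 32.64612
theta = 32.64612 / (1 + 32.64612) = 32.64612 / 33.64612
theta = 0.9703

0.9703


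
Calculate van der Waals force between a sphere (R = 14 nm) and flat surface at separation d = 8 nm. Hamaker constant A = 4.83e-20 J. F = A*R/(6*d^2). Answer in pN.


Convert to SI: R = 14 nm = 1.4e-08 m, d = 8 nm = 8e-09 m
F = A * R / (6 * d^2)
F = 4.83e-20 * 1.4e-08 / (6 * (8e-09)^2)
F = 1.76094e-12 N = 1.761 pN

1.761


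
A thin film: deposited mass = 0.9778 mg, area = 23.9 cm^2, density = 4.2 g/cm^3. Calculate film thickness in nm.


Convert: m = 0.9778 mg = 9.7780e-07 kg, A = 23.9 cm^2 = 2.3900e-03 m^2, rho = 4.2 g/cm^3 = 4200 kg/m^3
t = m / (A * rho)
t = 9.7780e-07 / (2.3900e-03 * 4200)
t = 9.7410e-08 m = 97.4 nm

97.4


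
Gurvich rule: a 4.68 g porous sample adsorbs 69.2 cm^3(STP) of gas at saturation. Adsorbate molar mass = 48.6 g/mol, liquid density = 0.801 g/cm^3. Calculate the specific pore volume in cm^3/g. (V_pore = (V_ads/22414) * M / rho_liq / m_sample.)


Moles adsorbed n = V_ads / 22414 = 69.2 / 22414 = 3.087356e-03 mol
Liquid volume V_liq = n * M / rho_liq = 3.087356e-03 * 48.6 / 0.801 = 0.18732 cm^3
Specific pore volume V_pore = V_liq / m_sample = 0.18732 / 4.68
V_pore = 0.04 cm^3/g

0.04


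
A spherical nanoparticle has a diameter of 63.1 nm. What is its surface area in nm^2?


Radius r = 63.1/2 = 31.55 nm
Surface area SA = 4 * pi * r^2
SA = 4 * pi * (31.55)^2
SA = 12508.6 nm^2

12508.6


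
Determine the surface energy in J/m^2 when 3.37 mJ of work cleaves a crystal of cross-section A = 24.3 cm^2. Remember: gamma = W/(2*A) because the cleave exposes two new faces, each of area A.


Convert: A = 24.3 cm^2 = 0.00243 m^2, W = 3.37 mJ = 0.00337 J
Cleaving exposes two faces of area A, so total new surface = 2*A and gamma = W / (2*A)
gamma = 0.00337 / (2 * 0.00243)
gamma = 0.693 J/m^2

0.693


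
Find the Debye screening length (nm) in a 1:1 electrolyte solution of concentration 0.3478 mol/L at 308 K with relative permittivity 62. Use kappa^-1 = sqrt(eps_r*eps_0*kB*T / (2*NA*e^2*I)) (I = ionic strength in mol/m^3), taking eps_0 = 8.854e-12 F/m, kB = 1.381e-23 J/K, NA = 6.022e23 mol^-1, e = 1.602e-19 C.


Ionic strength I = 0.3478 * 1^2 * 1000 = 347.8 mol/m^3
kappa^-1 = sqrt(62 * 8.854e-12 * 1.381e-23 * 308 / (2 * 6.022e23 * (1.602e-19)^2 * 347.8))
kappa^-1 = 0.466 nm

0.466


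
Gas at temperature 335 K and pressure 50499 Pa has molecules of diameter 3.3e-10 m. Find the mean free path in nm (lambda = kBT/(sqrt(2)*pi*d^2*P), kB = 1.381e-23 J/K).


Mean free path: lambda = kB*T / (sqrt(2) * pi * d^2 * P)
lambda = 1.381e-23 * 335 / (sqrt(2) * pi * (3.3e-10)^2 * 50499)
lambda = 1.89349e-07 m
lambda = 189.35 nm

189.35


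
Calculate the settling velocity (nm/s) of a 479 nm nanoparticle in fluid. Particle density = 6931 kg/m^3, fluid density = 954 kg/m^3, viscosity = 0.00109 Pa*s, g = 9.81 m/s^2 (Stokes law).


Radius R = 479/2 nm = 2.395e-07 m
Density difference = 6931 - 954 = 5977 kg/m^3
v = 2 * R^2 * (rho_p - rho_f) * g / (9 * eta)
v = 2 * (2.395e-07)^2 * 5977 * 9.81 / (9 * 0.00109)
v = 6.85684e-07 m/s = 685.6844 nm/s

685.6844


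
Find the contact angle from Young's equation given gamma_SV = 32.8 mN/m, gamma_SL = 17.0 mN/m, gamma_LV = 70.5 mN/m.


cos(theta) = (gamma_SV - gamma_SL) / gamma_LV
cos(theta) = (32.8 - 17.0) / 70.5
cos(theta) = 0.224113
theta = arccos(0.224113) = 77.05 degrees

77.05


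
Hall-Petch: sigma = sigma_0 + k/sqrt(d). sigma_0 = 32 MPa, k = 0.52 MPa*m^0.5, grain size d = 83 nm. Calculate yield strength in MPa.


d = 83 nm = 8.3e-08 m
sqrt(d) = 0.0002880972
Hall-Petch contribution = k / sqrt(d) = 0.52 / 0.0002880972 = 1804.9 MPa
sigma = sigma_0 + k/sqrt(d) = 32 + 1804.9 = 1836.9 MPa

1836.9


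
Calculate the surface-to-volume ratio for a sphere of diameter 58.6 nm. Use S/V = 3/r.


Radius r = 58.6/2 = 29.3 nm
S/V = 3 / r = 3 / 29.3
S/V = 0.1024 nm^-1

0.1024


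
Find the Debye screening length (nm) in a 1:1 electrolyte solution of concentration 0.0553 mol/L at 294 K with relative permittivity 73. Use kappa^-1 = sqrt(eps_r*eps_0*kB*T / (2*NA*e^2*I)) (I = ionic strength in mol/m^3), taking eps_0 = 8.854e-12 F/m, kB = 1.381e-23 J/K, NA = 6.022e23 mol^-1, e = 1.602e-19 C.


Ionic strength I = 0.0553 * 1^2 * 1000 = 55.3 mol/m^3
kappa^-1 = sqrt(73 * 8.854e-12 * 1.381e-23 * 294 / (2 * 6.022e23 * (1.602e-19)^2 * 55.3))
kappa^-1 = 1.239 nm

1.239


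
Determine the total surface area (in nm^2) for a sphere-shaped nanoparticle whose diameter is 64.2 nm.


Radius r = 64.2/2 = 32.1 nm
Surface area SA = 4 * pi * r^2
SA = 4 * pi * (32.1)^2
SA = 12948.51 nm^2

12948.51


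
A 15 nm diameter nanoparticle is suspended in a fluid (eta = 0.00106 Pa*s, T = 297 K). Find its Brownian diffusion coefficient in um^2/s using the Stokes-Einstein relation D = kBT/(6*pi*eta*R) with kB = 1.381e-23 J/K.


Radius R = 15/2 = 7.5 nm = 7.5e-09 m
D = kB*T / (6*pi*eta*R)
D = 1.381e-23 * 297 / (6 * pi * 0.00106 * 7.5e-09)
D = 2.73704e-11 m^2/s = 27.37 um^2/s

27.37


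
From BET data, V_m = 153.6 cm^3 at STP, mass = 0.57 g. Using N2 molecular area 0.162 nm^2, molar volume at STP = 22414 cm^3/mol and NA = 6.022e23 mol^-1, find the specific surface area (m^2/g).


Number of moles in monolayer = V_m / 22414 = 153.6 / 22414 = 0.00685286
Number of molecules = moles * NA = 0.00685286 * 6.022e23
SA = molecules * sigma / mass
SA = (153.6 / 22414) * 6.022e23 * 0.162e-18 / 0.57
SA = 1172.9 m^2/g

1172.9


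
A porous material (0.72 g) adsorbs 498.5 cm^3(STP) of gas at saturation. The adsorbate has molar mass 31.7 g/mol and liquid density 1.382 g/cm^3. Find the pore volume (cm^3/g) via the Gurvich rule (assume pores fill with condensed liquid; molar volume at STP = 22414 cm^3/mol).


Moles adsorbed n = V_ads / 22414 = 498.5 / 22414 = 2.224056e-02 mol
Liquid volume V_liq = n * M / rho_liq = 2.224056e-02 * 31.7 / 1.382 = 0.51015 cm^3
Specific pore volume V_pore = V_liq / m_sample = 0.51015 / 0.72
V_pore = 0.7085 cm^3/g

0.7085


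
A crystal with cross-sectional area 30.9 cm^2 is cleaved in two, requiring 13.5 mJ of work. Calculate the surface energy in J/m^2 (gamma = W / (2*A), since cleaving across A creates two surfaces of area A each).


Convert: A = 30.9 cm^2 = 0.00309 m^2, W = 13.5 mJ = 0.0135 J
Cleaving exposes two faces of area A, so total new surface = 2*A and gamma = W / (2*A)
gamma = 0.0135 / (2 * 0.00309)
gamma = 2.184 J/m^2

2.184


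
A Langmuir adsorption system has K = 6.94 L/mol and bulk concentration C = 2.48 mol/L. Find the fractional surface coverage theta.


Langmuir isotherm: theta = K*C / (1 + K*C)
K*C = 6.94 * 2.48 = 17.2112
theta = 17.2112 / (1 + 17.2112) = 17.2112 / 18.2112
theta = 0.9451

0.9451


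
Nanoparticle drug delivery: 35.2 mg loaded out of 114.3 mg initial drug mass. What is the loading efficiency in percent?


Drug loading efficiency = (drug loaded / drug initial) * 100
DLE = 35.2 / 114.3 * 100
DLE = 0.308 * 100
DLE = 30.8%

30.8


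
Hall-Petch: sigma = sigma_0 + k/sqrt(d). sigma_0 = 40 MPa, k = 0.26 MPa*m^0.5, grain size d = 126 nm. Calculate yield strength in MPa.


d = 126 nm = 1.26e-07 m
sqrt(d) = 0.0003549648
Hall-Petch contribution = k / sqrt(d) = 0.26 / 0.0003549648 = 732.5 MPa
sigma = sigma_0 + k/sqrt(d) = 40 + 732.5 = 772.5 MPa

772.5


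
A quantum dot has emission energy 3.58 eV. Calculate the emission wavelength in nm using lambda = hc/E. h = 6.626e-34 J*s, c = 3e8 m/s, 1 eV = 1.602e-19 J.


Convert energy: E = 3.58 eV = 3.58 * 1.602e-19 = 5.73516e-19 J
lambda = h*c / E = 6.626e-34 * 3e8 / 5.73516e-19
lambda = 3.46599e-07 m = 346.6 nm

346.6


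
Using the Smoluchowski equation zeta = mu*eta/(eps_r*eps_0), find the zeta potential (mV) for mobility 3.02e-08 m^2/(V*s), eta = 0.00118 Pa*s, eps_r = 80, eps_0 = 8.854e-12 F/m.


Smoluchowski equation: zeta = mu * eta / (eps_r * eps_0)
zeta = 3.02e-08 * 0.00118 / (80 * 8.854e-12)
zeta = 0.050311 V = 50.31 mV

50.31


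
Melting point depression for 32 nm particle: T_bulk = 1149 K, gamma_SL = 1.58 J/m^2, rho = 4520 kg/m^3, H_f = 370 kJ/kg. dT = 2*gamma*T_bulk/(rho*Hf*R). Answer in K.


Radius R = 32/2 = 16 nm = 1.6e-08 m
Convert H_f = 370 kJ/kg = 370000 J/kg
dT = 2 * gamma_SL * T_bulk / (rho * H_f * R)
dT = 2 * 1.58 * 1149 / (4520 * 370000 * 1.6e-08)
dT = 135.7 K

135.7


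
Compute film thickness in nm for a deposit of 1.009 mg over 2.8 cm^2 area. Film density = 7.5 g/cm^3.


Convert: m = 1.009 mg = 1.0090e-06 kg, A = 2.8 cm^2 = 2.8000e-04 m^2, rho = 7.5 g/cm^3 = 7500 kg/m^3
t = m / (A * rho)
t = 1.0090e-06 / (2.8000e-04 * 7500)
t = 4.8048e-07 m = 480.5 nm

480.5


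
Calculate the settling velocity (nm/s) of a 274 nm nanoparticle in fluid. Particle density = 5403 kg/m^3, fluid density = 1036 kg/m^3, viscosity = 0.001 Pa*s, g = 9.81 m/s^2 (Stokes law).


Radius R = 274/2 nm = 1.37e-07 m
Density difference = 5403 - 1036 = 4367 kg/m^3
v = 2 * R^2 * (rho_p - rho_f) * g / (9 * eta)
v = 2 * (1.37e-07)^2 * 4367 * 9.81 / (9 * 0.001)
v = 1.78682e-07 m/s = 178.682 nm/s

178.682


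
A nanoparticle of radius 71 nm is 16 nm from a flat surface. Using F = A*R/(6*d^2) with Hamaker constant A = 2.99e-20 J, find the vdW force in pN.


Convert to SI: R = 71 nm = 7.1e-08 m, d = 16 nm = 1.6e-08 m
F = A * R / (6 * d^2)
F = 2.99e-20 * 7.1e-08 / (6 * (1.6e-08)^2)
F = 1.3821e-12 N = 1.382 pN

1.382


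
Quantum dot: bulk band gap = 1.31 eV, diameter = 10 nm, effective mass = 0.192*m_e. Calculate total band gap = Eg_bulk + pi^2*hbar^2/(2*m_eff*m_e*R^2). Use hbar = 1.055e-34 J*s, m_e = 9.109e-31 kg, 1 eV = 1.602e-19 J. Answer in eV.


Radius R = 10/2 nm = 5e-09 m
Confinement energy dE = pi^2 * hbar^2 / (2 * m_eff * m_e * R^2)
dE = pi^2 * (1.055e-34)^2 / (2 * 0.192 * 9.109e-31 * (5e-09)^2) J, divided by 1.602e-19 J/eV
dE = 0.0784 eV
Total band gap = E_g(bulk) + dE = 1.31 + 0.0784 = 1.3884 eV

1.3884


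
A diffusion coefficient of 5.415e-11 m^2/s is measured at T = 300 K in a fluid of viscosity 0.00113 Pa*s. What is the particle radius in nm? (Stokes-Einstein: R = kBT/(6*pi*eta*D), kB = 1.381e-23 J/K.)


Stokes-Einstein: R = kB*T / (6*pi*eta*D)
R = 1.381e-23 * 300 / (6 * pi * 0.00113 * 5.415e-11)
R = 3.592e-09 m = 3.59 nm

3.59


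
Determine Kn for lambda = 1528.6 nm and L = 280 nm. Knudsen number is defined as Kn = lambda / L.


Knudsen number Kn = lambda / L
Kn = 1528.6 / 280
Kn = 5.4593

5.4593


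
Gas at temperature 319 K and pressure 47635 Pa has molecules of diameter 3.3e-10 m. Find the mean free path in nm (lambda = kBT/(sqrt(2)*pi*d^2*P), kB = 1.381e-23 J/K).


Mean free path: lambda = kB*T / (sqrt(2) * pi * d^2 * P)
lambda = 1.381e-23 * 319 / (sqrt(2) * pi * (3.3e-10)^2 * 47635)
lambda = 1.91146e-07 m
lambda = 191.15 nm

191.15


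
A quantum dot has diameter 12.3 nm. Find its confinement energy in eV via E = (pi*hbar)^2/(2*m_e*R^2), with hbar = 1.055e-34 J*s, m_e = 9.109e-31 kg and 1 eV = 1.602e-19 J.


Radius R = 12.3/2 = 6.15 nm = 6.15e-09 m
E = (pi * 1.055e-34)^2 / (2 * 9.109e-31 * (6.15e-09)^2)
E(J) = 1.59424e-21
E = E(J) / 1.602e-19 = 0.01 eV

0.01


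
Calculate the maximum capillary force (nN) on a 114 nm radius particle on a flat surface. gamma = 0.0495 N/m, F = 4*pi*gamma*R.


Convert radius: R = 114 nm = 1.14e-07 m
F = 4 * pi * gamma * R
F = 4 * pi * 0.0495 * 1.14e-07
F = 7.0912e-08 N = 70.912 nN

70.912


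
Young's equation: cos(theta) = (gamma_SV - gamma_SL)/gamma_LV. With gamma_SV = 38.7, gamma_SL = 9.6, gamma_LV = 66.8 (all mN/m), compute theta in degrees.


cos(theta) = (gamma_SV - gamma_SL) / gamma_LV
cos(theta) = (38.7 - 9.6) / 66.8
cos(theta) = 0.435629
theta = arccos(0.435629) = 64.17 degrees

64.17


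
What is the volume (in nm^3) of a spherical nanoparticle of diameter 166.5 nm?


Radius r = 166.5/2 = 83.25 nm
Volume V = (4/3) * pi * r^3
V = (4/3) * pi * (83.25)^3
V = 2416803.47 nm^3

2416803.47


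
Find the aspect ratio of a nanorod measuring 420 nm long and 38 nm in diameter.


Aspect ratio AR = length / diameter
AR = 420 / 38
AR = 11.05

11.05


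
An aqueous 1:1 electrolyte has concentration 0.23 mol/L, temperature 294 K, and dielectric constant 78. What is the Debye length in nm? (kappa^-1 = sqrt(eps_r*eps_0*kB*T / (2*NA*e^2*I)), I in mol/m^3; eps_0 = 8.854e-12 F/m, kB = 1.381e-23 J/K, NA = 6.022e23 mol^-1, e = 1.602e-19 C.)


Ionic strength I = 0.23 * 1^2 * 1000 = 230 mol/m^3
kappa^-1 = sqrt(78 * 8.854e-12 * 1.381e-23 * 294 / (2 * 6.022e23 * (1.602e-19)^2 * 230))
kappa^-1 = 0.628 nm

0.628


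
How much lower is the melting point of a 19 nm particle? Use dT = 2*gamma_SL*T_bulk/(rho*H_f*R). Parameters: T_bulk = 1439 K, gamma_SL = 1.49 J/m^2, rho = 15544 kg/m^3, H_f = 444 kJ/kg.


Radius R = 19/2 = 9.5 nm = 9.5e-09 m
Convert H_f = 444 kJ/kg = 444000 J/kg
dT = 2 * gamma_SL * T_bulk / (rho * H_f * R)
dT = 2 * 1.49 * 1439 / (15544 * 444000 * 9.5e-09)
dT = 65.4 K

65.4


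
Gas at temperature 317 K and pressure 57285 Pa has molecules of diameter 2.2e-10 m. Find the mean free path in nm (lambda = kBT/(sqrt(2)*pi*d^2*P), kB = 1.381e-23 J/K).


Mean free path: lambda = kB*T / (sqrt(2) * pi * d^2 * P)
lambda = 1.381e-23 * 317 / (sqrt(2) * pi * (2.2e-10)^2 * 57285)
lambda = 3.55387e-07 m
lambda = 355.39 nm

355.39


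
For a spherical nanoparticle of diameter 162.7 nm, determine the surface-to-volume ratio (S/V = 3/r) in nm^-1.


Radius r = 162.7/2 = 81.35 nm
S/V = 3 / r = 3 / 81.35
S/V = 0.0369 nm^-1

0.0369


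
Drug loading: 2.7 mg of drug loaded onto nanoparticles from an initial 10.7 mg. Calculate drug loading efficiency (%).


Drug loading efficiency = (drug loaded / drug initial) * 100
DLE = 2.7 / 10.7 * 100
DLE = 0.2523 * 100
DLE = 25.23%

25.23


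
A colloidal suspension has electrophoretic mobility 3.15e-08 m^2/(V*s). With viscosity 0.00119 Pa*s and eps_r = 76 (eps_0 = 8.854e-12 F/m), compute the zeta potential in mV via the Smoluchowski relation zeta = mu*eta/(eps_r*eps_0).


Smoluchowski equation: zeta = mu * eta / (eps_r * eps_0)
zeta = 3.15e-08 * 0.00119 / (76 * 8.854e-12)
zeta = 0.055706 V = 55.71 mV

55.71


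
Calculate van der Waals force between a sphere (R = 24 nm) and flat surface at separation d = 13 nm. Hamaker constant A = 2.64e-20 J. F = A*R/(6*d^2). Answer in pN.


Convert to SI: R = 24 nm = 2.4e-08 m, d = 13 nm = 1.3e-08 m
F = A * R / (6 * d^2)
F = 2.64e-20 * 2.4e-08 / (6 * (1.3e-08)^2)
F = 6.24852e-13 N = 0.625 pN

0.625


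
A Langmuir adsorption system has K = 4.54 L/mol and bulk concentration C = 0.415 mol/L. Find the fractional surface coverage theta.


Langmuir isotherm: theta = K*C / (1 + K*C)
K*C = 4.54 * 0.415 = 1.8841
theta = 1.8841 / (1 + 1.8841) = 1.8841 / 2.8841
theta = 0.6533

0.6533


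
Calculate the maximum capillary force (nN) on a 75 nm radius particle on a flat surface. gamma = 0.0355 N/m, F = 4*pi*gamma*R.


Convert radius: R = 75 nm = 7.5e-08 m
F = 4 * pi * gamma * R
F = 4 * pi * 0.0355 * 7.5e-08
F = 3.3458e-08 N = 33.458 nN

33.458


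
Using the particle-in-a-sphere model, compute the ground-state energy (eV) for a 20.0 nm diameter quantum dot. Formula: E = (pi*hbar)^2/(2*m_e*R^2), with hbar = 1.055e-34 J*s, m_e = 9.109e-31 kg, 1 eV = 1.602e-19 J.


Radius R = 20.0/2 = 10 nm = 1e-08 m
E = (pi * 1.055e-34)^2 / (2 * 9.109e-31 * (1e-08)^2)
E(J) = 6.02981e-22
E = E(J) / 1.602e-19 = 0.0038 eV

0.0038


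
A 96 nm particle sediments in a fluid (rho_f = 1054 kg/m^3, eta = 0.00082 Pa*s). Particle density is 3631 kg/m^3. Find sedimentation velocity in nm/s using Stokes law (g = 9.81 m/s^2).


Radius R = 96/2 nm = 4.8e-08 m
Density difference = 3631 - 1054 = 2577 kg/m^3
v = 2 * R^2 * (rho_p - rho_f) * g / (9 * eta)
v = 2 * (4.8e-08)^2 * 2577 * 9.81 / (9 * 0.00082)
v = 1.57848e-08 m/s = 15.7848 nm/s

15.7848


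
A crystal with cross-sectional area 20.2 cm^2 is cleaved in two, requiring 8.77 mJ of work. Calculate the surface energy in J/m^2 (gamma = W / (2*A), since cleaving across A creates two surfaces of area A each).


Convert: A = 20.2 cm^2 = 0.00202 m^2, W = 8.77 mJ = 0.00877 J
Cleaving exposes two faces of area A, so total new surface = 2*A and gamma = W / (2*A)
gamma = 0.00877 / (2 * 0.00202)
gamma = 2.171 J/m^2

2.171


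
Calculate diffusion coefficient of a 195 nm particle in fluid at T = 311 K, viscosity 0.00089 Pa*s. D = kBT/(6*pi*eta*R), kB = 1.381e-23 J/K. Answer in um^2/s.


Radius R = 195/2 = 97.5 nm = 9.75e-08 m
D = kB*T / (6*pi*eta*R)
D = 1.381e-23 * 311 / (6 * pi * 0.00089 * 9.75e-08)
D = 2.62578e-12 m^2/s = 2.626 um^2/s

2.626


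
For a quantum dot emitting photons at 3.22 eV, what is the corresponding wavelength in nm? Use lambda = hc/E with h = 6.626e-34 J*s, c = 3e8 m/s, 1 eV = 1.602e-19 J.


Convert energy: E = 3.22 eV = 3.22 * 1.602e-19 = 5.15844e-19 J
lambda = h*c / E = 6.626e-34 * 3e8 / 5.15844e-19
lambda = 3.85349e-07 m = 385.3 nm

385.3


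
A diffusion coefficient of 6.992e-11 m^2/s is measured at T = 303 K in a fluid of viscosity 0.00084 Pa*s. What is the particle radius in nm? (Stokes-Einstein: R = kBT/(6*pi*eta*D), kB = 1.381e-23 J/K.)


Stokes-Einstein: R = kB*T / (6*pi*eta*D)
R = 1.381e-23 * 303 / (6 * pi * 0.00084 * 6.992e-11)
R = 3.77968e-09 m = 3.78 nm

3.78


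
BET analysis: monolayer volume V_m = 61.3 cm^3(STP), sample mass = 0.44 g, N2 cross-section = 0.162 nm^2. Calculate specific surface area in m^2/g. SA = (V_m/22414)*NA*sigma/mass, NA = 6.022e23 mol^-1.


Number of moles in monolayer = V_m / 22414 = 61.3 / 22414 = 0.0027349
Number of molecules = moles * NA = 0.0027349 * 6.022e23
SA = molecules * sigma / mass
SA = (61.3 / 22414) * 6.022e23 * 0.162e-18 / 0.44
SA = 606.4 m^2/g

606.4


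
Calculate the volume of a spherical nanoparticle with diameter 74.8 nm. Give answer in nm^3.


Radius r = 74.8/2 = 37.4 nm
Volume V = (4/3) * pi * r^3
V = (4/3) * pi * (37.4)^3
V = 219130.8 nm^3

219130.8


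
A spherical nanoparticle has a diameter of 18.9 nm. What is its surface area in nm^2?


Radius r = 18.9/2 = 9.45 nm
Surface area SA = 4 * pi * r^2
SA = 4 * pi * (9.45)^2
SA = 1122.21 nm^2

1122.21


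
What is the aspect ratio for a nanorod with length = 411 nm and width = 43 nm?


Aspect ratio AR = length / diameter
AR = 411 / 43
AR = 9.56

9.56


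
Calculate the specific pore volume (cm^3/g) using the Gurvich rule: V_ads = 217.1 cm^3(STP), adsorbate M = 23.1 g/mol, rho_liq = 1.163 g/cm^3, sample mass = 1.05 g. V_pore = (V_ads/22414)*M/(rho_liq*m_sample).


Moles adsorbed n = V_ads / 22414 = 217.1 / 22414 = 9.685911e-03 mol
Liquid volume V_liq = n * M / rho_liq = 9.685911e-03 * 23.1 / 1.163 = 0.19239 cm^3
Specific pore volume V_pore = V_liq / m_sample = 0.19239 / 1.05
V_pore = 0.1832 cm^3/g

0.1832


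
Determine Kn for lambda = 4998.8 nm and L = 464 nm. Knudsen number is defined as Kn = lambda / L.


Knudsen number Kn = lambda / L
Kn = 4998.8 / 464
Kn = 10.7733

10.7733


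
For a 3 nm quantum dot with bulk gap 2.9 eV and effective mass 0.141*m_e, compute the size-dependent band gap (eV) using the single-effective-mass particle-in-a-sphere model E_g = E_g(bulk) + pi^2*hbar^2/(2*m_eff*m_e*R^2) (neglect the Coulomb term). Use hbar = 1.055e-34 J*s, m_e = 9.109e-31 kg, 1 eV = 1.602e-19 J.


Radius R = 3/2 nm = 1.5e-09 m
Confinement energy dE = pi^2 * hbar^2 / (2 * m_eff * m_e * R^2)
dE = pi^2 * (1.055e-34)^2 / (2 * 0.141 * 9.109e-31 * (1.5e-09)^2) J, divided by 1.602e-19 J/eV
dE = 1.1864 eV
Total band gap = E_g(bulk) + dE = 2.9 + 1.1864 = 4.0864 eV

4.0864


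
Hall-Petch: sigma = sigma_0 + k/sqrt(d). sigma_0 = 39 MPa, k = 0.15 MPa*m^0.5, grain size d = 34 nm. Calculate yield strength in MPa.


d = 34 nm = 3.4e-08 m
sqrt(d) = 0.0001843909
Hall-Petch contribution = k / sqrt(d) = 0.15 / 0.0001843909 = 813.5 MPa
sigma = sigma_0 + k/sqrt(d) = 39 + 813.5 = 852.5 MPa

852.5


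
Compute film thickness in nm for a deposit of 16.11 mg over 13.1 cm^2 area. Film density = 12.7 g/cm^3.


Convert: m = 16.11 mg = 1.6110e-05 kg, A = 13.1 cm^2 = 1.3100e-03 m^2, rho = 12.7 g/cm^3 = 12700 kg/m^3
t = m / (A * rho)
t = 1.6110e-05 / (1.3100e-03 * 12700)
t = 9.6832e-07 m = 968.3 nm

968.3


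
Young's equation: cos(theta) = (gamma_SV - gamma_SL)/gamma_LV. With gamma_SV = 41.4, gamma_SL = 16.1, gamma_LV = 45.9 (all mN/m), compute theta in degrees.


cos(theta) = (gamma_SV - gamma_SL) / gamma_LV
cos(theta) = (41.4 - 16.1) / 45.9
cos(theta) = 0.551198
theta = arccos(0.551198) = 56.55 degrees

56.55


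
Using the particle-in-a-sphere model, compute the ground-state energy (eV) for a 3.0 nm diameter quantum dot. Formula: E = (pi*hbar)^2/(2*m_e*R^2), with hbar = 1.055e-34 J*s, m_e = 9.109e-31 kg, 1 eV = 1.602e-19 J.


Radius R = 3.0/2 = 1.5 nm = 1.5e-09 m
E = (pi * 1.055e-34)^2 / (2 * 9.109e-31 * (1.5e-09)^2)
E(J) = 2.67992e-20
E = E(J) / 1.602e-19 = 0.1673 eV

0.1673


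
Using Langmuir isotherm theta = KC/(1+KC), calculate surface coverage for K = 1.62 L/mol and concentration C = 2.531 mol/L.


Langmuir isotherm: theta = K*C / (1 + K*C)
K*C = 1.62 * 2.531 = 4.10022
theta = 4.10022 / (1 + 4.10022) = 4.10022 / 5.10022
theta = 0.8039

0.8039


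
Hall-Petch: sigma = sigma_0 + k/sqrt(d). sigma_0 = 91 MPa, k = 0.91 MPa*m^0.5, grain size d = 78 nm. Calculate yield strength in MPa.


d = 78 nm = 7.8e-08 m
sqrt(d) = 0.0002792848
Hall-Petch contribution = k / sqrt(d) = 0.91 / 0.0002792848 = 3258.3 MPa
sigma = sigma_0 + k/sqrt(d) = 91 + 3258.3 = 3349.3 MPa

3349.3


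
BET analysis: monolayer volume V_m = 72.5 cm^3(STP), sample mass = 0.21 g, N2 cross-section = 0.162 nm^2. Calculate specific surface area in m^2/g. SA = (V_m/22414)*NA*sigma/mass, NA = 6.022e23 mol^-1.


Number of moles in monolayer = V_m / 22414 = 72.5 / 22414 = 0.00323459
Number of molecules = moles * NA = 0.00323459 * 6.022e23
SA = molecules * sigma / mass
SA = (72.5 / 22414) * 6.022e23 * 0.162e-18 / 0.21
SA = 1502.6 m^2/g

1502.6


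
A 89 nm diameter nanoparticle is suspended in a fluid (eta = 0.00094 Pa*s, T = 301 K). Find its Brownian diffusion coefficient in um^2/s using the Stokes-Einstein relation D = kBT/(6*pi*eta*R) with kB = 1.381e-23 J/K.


Radius R = 89/2 = 44.5 nm = 4.45e-08 m
D = kB*T / (6*pi*eta*R)
D = 1.381e-23 * 301 / (6 * pi * 0.00094 * 4.45e-08)
D = 5.27195e-12 m^2/s = 5.272 um^2/s

5.272


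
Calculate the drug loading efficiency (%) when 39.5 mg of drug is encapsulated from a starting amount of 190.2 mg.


Drug loading efficiency = (drug loaded / drug initial) * 100
DLE = 39.5 / 190.2 * 100
DLE = 0.2077 * 100
DLE = 20.77%

20.77


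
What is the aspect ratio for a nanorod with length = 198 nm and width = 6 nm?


Aspect ratio AR = length / diameter
AR = 198 / 6
AR = 33.0

33.0


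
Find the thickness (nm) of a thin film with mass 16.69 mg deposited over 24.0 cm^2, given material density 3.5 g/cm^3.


Convert: m = 16.69 mg = 1.6690e-05 kg, A = 24.0 cm^2 = 2.4000e-03 m^2, rho = 3.5 g/cm^3 = 3500 kg/m^3
t = m / (A * rho)
t = 1.6690e-05 / (2.4000e-03 * 3500)
t = 1.9869e-06 m = 1986.9 nm

1986.9


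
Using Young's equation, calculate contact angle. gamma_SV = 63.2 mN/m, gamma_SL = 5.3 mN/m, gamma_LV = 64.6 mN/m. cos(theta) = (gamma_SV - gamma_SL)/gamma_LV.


cos(theta) = (gamma_SV - gamma_SL) / gamma_LV
cos(theta) = (63.2 - 5.3) / 64.6
cos(theta) = 0.896285
theta = arccos(0.896285) = 26.33 degrees

26.33


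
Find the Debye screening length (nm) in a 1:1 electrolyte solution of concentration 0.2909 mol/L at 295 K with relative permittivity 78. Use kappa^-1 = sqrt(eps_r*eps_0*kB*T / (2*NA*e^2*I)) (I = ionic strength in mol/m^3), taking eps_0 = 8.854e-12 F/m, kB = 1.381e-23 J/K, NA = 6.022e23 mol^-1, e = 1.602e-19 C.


Ionic strength I = 0.2909 * 1^2 * 1000 = 290.9 mol/m^3
kappa^-1 = sqrt(78 * 8.854e-12 * 1.381e-23 * 295 / (2 * 6.022e23 * (1.602e-19)^2 * 290.9))
kappa^-1 = 0.559 nm

0.559


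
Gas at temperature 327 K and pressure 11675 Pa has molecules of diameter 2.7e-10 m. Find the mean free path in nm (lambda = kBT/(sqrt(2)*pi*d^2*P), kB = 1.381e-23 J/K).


Mean free path: lambda = kB*T / (sqrt(2) * pi * d^2 * P)
lambda = 1.381e-23 * 327 / (sqrt(2) * pi * (2.7e-10)^2 * 11675)
lambda = 1.19424e-06 m
lambda = 1194.24 nm

1194.24


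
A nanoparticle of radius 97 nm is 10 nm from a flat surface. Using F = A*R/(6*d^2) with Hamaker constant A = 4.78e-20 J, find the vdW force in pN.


Convert to SI: R = 97 nm = 9.7e-08 m, d = 10 nm = 1e-08 m
F = A * R / (6 * d^2)
F = 4.78e-20 * 9.7e-08 / (6 * (1e-08)^2)
F = 7.72767e-12 N = 7.728 pN

7.728


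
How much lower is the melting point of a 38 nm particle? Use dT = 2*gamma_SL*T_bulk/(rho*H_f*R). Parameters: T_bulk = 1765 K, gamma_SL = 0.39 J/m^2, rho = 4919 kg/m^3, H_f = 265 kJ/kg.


Radius R = 38/2 = 19 nm = 1.9e-08 m
Convert H_f = 265 kJ/kg = 265000 J/kg
dT = 2 * gamma_SL * T_bulk / (rho * H_f * R)
dT = 2 * 0.39 * 1765 / (4919 * 265000 * 1.9e-08)
dT = 55.6 K

55.6


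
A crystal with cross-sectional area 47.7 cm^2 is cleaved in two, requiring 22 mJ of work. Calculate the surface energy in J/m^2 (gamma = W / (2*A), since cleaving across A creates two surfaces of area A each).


Convert: A = 47.7 cm^2 = 0.00477 m^2, W = 22 mJ = 0.022 J
Cleaving exposes two faces of area A, so total new surface = 2*A and gamma = W / (2*A)
gamma = 0.022 / (2 * 0.00477)
gamma = 2.306 J/m^2

2.306


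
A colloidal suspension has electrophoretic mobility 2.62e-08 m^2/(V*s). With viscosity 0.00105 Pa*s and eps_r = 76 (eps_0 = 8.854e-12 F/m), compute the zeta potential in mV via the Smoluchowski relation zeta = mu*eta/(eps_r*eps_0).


Smoluchowski equation: zeta = mu * eta / (eps_r * eps_0)
zeta = 2.62e-08 * 0.00105 / (76 * 8.854e-12)
zeta = 0.040883 V = 40.88 mV

40.88


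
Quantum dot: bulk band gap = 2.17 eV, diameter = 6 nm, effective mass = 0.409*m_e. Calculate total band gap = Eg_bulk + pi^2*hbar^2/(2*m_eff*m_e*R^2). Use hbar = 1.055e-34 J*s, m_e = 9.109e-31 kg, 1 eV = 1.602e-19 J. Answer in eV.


Radius R = 6/2 nm = 3e-09 m
Confinement energy dE = pi^2 * hbar^2 / (2 * m_eff * m_e * R^2)
dE = pi^2 * (1.055e-34)^2 / (2 * 0.409 * 9.109e-31 * (3e-09)^2) J, divided by 1.602e-19 J/eV
dE = 0.1023 eV
Total band gap = E_g(bulk) + dE = 2.17 + 0.1023 = 2.2723 eV

2.2723


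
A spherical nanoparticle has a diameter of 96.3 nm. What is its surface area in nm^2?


Radius r = 96.3/2 = 48.15 nm
Surface area SA = 4 * pi * r^2
SA = 4 * pi * (48.15)^2
SA = 29134.16 nm^2

29134.16


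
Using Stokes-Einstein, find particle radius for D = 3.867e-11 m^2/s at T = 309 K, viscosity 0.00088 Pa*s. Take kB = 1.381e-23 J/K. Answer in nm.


Stokes-Einstein: R = kB*T / (6*pi*eta*D)
R = 1.381e-23 * 309 / (6 * pi * 0.00088 * 3.867e-11)
R = 6.65264e-09 m = 6.65 nm

6.65


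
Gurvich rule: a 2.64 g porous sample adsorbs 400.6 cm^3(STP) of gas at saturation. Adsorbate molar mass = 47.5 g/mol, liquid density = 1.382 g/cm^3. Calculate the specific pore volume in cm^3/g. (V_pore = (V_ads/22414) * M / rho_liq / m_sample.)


Moles adsorbed n = V_ads / 22414 = 400.6 / 22414 = 1.787276e-02 mol
Liquid volume V_liq = n * M / rho_liq = 1.787276e-02 * 47.5 / 1.382 = 0.61430 cm^3
Specific pore volume V_pore = V_liq / m_sample = 0.61430 / 2.64
V_pore = 0.2327 cm^3/g

0.2327


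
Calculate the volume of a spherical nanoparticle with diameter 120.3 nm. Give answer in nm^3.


Radius r = 120.3/2 = 60.15 nm
Volume V = (4/3) * pi * r^3
V = (4/3) * pi * (60.15)^3
V = 911581.5 nm^3

911581.5


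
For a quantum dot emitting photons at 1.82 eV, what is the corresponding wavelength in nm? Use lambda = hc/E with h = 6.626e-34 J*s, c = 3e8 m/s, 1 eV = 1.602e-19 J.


Convert energy: E = 1.82 eV = 1.82 * 1.602e-19 = 2.91564e-19 J
lambda = h*c / E = 6.626e-34 * 3e8 / 2.91564e-19
lambda = 6.81771e-07 m = 681.8 nm

681.8


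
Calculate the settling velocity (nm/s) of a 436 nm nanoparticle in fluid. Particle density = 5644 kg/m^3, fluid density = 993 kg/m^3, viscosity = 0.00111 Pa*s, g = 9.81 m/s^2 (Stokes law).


Radius R = 436/2 nm = 2.18e-07 m
Density difference = 5644 - 993 = 4651 kg/m^3
v = 2 * R^2 * (rho_p - rho_f) * g / (9 * eta)
v = 2 * (2.18e-07)^2 * 4651 * 9.81 / (9 * 0.00111)
v = 4.34103e-07 m/s = 434.1031 nm/s

434.1031


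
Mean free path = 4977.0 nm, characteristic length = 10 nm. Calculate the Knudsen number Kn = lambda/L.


Knudsen number Kn = lambda / L
Kn = 4977.0 / 10
Kn = 497.7

497.7


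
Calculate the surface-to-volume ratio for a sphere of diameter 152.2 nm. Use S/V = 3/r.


Radius r = 152.2/2 = 76.1 nm
S/V = 3 / r = 3 / 76.1
S/V = 0.0394 nm^-1

0.0394


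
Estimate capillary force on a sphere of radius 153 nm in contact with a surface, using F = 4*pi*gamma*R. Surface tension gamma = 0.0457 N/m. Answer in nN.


Convert radius: R = 153 nm = 1.53e-07 m
F = 4 * pi * gamma * R
F = 4 * pi * 0.0457 * 1.53e-07
F = 8.78653e-08 N = 87.8653 nN

87.8653


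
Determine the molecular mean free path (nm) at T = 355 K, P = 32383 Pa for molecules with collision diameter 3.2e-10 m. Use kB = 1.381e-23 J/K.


Mean free path: lambda = kB*T / (sqrt(2) * pi * d^2 * P)
lambda = 1.381e-23 * 355 / (sqrt(2) * pi * (3.2e-10)^2 * 32383)
lambda = 3.32767e-07 m
lambda = 332.77 nm

332.77


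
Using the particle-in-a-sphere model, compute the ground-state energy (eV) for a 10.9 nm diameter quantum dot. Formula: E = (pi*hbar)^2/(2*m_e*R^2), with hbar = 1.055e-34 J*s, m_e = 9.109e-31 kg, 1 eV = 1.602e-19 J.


Radius R = 10.9/2 = 5.45 nm = 5.45e-09 m
E = (pi * 1.055e-34)^2 / (2 * 9.109e-31 * (5.45e-09)^2)
E(J) = 2.03007e-21
E = E(J) / 1.602e-19 = 0.0127 eV

0.0127


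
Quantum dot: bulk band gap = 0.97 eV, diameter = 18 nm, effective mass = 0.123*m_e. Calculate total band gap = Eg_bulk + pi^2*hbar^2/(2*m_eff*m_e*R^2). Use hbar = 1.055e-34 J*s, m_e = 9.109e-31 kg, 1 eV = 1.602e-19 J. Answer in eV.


Radius R = 18/2 nm = 9e-09 m
Confinement energy dE = pi^2 * hbar^2 / (2 * m_eff * m_e * R^2)
dE = pi^2 * (1.055e-34)^2 / (2 * 0.123 * 9.109e-31 * (9e-09)^2) J, divided by 1.602e-19 J/eV
dE = 0.0378 eV
Total band gap = E_g(bulk) + dE = 0.97 + 0.0378 = 1.0078 eV

1.0078
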